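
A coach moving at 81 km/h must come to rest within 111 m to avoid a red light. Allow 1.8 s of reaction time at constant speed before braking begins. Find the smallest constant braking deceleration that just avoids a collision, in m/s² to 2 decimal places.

Required deceleration ≈ 3.59 m/s²

81 km/h ÷ 3.6 = 22.5000 m/s.
Distance covered during reaction = 22.5000 × 1.8 = 40.500 m.
Distance available for braking: 111 − 40.500 = 70.500 m.
v² = 2a·d ⇒ a = v²/(2d) = 22.5000² / (2 × 70.500) = 506.250 / 141.000 = 3.5904 m/s².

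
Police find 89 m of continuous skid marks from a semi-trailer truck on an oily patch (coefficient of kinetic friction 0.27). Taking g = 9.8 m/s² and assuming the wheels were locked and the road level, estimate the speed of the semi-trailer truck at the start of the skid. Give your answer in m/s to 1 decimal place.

Initial speed ≈ 21.7 m/s

Deceleration a = μg = 0.27 × 9.8 = 2.646 m/s².
v = √(2a·d) = √(2 × 2.646 × 89) = √470.988 = 21.7023 m/s.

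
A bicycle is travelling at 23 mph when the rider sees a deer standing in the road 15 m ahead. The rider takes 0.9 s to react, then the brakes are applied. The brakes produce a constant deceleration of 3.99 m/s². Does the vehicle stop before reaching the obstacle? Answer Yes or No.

23 mph × 0.44704 = 10.2819 m/s.
Reaction distance = 10.2819 × 0.9 = 9.254 m.
Braking distance = v²/(2a) = 105.717 / 7.980 = 13.248 m.
Total stopping distance = 9.254 + 13.248 = 22.502 m, vs 15 m available — it cannot stop in time and overshoots by 22.502 − 15 = 7.502 m.

No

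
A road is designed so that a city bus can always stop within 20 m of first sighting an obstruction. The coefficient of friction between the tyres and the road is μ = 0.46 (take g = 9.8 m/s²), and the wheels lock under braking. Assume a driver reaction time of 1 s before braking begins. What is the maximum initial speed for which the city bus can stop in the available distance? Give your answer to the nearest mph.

a = μg = 0.46 × 9.8 = 4.508 m/s².
Stopping distance: v·t_r + v²/(2a) = 20 with t_r = 1 s and a = 4.508 m/s².
So v² + 9.016 v − 180.32 = 0.
Positive root: v = −a·t_r + √((a·t_r)² + 2a·d) = −4.508 + √(20.322 + 180.32) = 9.6568 m/s.
9.6568 m/s ÷ 0.44704 = 21.602 mph.

Maximum speed ≈ 22 mph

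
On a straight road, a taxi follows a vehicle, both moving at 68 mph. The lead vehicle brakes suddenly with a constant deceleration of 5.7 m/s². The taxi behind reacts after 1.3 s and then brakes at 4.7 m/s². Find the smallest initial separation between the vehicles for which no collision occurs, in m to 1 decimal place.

68 mph × 0.44704 = 30.3987 m/s.
Leader travels v²/(2a_L) = 924.081 / 11.400 = 81.060 m before stopping.
Follower covers v·t_r = 30.3987 × 1.3 = 39.518 m while reacting, then v²/(2a_F) = 924.081 / 9.400 = 98.306 m while braking, for a total of 39.518 + 98.306 = 137.824 m.
Since a_F ≤ a_L and the follower starts braking later, the follower is never slower than the leader, so the closest approach is when both have stopped.
Minimum gap = 137.824 − 81.060 = 56.764 m.

Minimum gap ≈ 56.8 m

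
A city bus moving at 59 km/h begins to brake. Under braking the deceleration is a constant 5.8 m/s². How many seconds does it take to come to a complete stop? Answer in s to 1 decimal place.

59 km/h ÷ 3.6 = 16.3889 m/s.
Braking time = v/a = 16.3889 / 5.800 = 2.826 s.

Braking time ≈ 2.8 s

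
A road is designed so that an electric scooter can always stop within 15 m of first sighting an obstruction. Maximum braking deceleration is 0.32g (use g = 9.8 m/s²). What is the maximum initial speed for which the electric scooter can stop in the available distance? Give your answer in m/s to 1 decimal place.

Maximum speed ≈ 9.7 m/s

a = 0.32 × 9.8 = 3.136 m/s².
v²/(2a) = d ⇒ v = √(2 × 3.136 × 15) = √94.08 = 9.6995 m/s.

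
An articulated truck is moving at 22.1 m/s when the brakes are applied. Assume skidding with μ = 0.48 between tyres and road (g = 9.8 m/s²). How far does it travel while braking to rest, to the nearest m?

a = μg = 0.48 × 9.8 = 4.704 m/s².
Braking distance = v²/(2a) = 22.1000² / (2 × 4.704) = 488.410 / 9.408 = 51.914 m.

Braking distance ≈ 52 m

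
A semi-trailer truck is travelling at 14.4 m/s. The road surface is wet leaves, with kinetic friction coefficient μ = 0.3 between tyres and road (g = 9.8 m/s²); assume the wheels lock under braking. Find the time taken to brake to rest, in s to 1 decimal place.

a = μg = 0.3 × 9.8 = 2.940 m/s².
Braking time = v/a = 14.4000 / 2.940 = 4.898 s.

Braking time ≈ 4.9 s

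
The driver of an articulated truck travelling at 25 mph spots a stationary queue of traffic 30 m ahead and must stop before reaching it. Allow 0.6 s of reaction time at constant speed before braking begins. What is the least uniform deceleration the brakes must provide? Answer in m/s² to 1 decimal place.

Required deceleration ≈ 2.7 m/s²

25 mph × 0.44704 = 11.1760 m/s.
Distance covered during reaction = 11.1760 × 0.6 = 6.706 m.
Distance available for braking: 30 − 6.706 = 23.294 m.
v² = 2a·d ⇒ a = v²/(2d) = 11.1760² / (2 × 23.294) = 124.903 / 46.588 = 2.6810 m/s².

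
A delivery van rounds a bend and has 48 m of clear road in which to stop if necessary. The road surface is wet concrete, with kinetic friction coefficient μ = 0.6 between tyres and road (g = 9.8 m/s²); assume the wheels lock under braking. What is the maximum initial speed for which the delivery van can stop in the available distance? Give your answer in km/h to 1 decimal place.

Maximum speed ≈ 85.5 km/h

a = μg = 0.6 × 9.8 = 5.880 m/s².
v²/(2a) = d ⇒ v = √(2 × 5.880 × 48) = √564.48 = 23.7588 m/s.
23.7588 m/s × 3.6 = 85.532 km/h.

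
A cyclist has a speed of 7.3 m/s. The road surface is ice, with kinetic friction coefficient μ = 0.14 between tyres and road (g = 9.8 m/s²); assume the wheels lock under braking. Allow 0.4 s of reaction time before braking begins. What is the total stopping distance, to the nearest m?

Total stopping distance ≈ 22 m

a = μg = 0.14 × 9.8 = 1.372 m/s².
Reaction distance = v·t_r = 7.3000 × 0.4 = 2.920 m.
Braking distance = v²/(2a) = 7.3000² / (2 × 1.372) = 53.290 / 2.744 = 19.421 m.
Total = 2.920 + 19.421 = 22.341 m.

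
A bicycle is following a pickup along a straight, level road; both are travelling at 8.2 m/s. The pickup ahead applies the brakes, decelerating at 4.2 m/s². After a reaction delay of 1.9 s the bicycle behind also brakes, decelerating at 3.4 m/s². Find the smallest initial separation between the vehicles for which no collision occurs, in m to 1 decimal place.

Minimum gap ≈ 17.5 m

Leader travels v²/(2a_L) = 67.240 / 8.400 = 8.005 m before stopping.
Follower covers v·t_r = 8.2000 × 1.9 = 15.580 m while reacting, then v²/(2a_F) = 67.240 / 6.800 = 9.888 m while braking, for a total of 15.580 + 9.888 = 25.468 m.
Since a_F ≤ a_L and the follower starts braking later, the follower is never slower than the leader, so the closest approach is when both have stopped.
Minimum gap = 25.468 − 8.005 = 17.463 m.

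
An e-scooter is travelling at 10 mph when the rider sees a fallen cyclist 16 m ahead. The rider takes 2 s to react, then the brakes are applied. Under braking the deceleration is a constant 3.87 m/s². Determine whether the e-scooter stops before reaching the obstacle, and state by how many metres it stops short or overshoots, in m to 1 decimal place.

Yes — it stops 4.5 m short of the obstacle

10 mph × 0.44704 = 4.4704 m/s.
Reaction distance = 4.4704 × 2 = 8.941 m.
Braking distance = v²/(2a) = 19.984 / 7.740 = 2.582 m.
Total stopping distance = 8.941 + 2.582 = 11.523 m, vs 16 m available — it stops with 16 − 11.523 = 4.477 m to spare.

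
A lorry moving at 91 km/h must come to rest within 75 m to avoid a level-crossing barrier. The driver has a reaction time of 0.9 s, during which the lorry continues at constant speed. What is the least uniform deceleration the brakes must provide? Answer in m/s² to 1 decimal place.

Required deceleration ≈ 6.1 m/s²

91 km/h ÷ 3.6 = 25.2778 m/s.
Distance covered during reaction = 25.2778 × 0.9 = 22.750 m.
Distance available for braking: 75 − 22.750 = 52.250 m.
v² = 2a·d ⇒ a = v²/(2d) = 25.2778² / (2 × 52.250) = 638.967 / 104.500 = 6.1145 m/s².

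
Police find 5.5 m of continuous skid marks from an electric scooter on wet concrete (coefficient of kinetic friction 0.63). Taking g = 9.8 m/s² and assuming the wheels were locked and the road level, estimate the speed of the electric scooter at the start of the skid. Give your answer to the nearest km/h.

Deceleration a = μg = 0.63 × 9.8 = 6.174 m/s².
v = √(2a·d) = √(2 × 6.174 × 5.5) = √67.914 = 8.2410 m/s.
= 8.2410 × 3.6 = 29.668 km/h.

Initial speed ≈ 30 km/h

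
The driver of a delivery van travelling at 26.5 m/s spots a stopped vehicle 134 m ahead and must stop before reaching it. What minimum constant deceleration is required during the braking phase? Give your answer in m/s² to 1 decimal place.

v² = 2a·d ⇒ a = v²/(2d) = 26.5000² / (2 × 134.000) = 702.250 / 268.000 = 2.6203 m/s².

Required deceleration ≈ 2.6 m/s²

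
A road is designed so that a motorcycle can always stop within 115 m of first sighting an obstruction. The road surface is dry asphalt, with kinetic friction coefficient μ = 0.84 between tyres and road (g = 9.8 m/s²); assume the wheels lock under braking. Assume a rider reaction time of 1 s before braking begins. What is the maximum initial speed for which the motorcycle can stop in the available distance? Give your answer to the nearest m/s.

Maximum speed ≈ 36 m/s

a = μg = 0.84 × 9.8 = 8.232 m/s².
Stopping distance: v·t_r + v²/(2a) = 115 with t_r = 1 s and a = 8.232 m/s².
So v² + 16.464 v − 1893.36 = 0.
Positive root: v = −a·t_r + √((a·t_r)² + 2a·d) = −8.232 + √(67.766 + 1893.36) = 36.0526 m/s.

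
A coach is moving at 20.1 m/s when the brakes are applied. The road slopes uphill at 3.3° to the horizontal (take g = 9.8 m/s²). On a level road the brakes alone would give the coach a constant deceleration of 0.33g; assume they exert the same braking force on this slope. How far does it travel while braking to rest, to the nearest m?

a = 0.33 × 9.8 = 3.234 m/s².
Gravity along the uphill slope adds to the braking deceleration: a_eff = 3.234 + 9.8·sin 3.3° = 3.234 + 0.564 = 3.798 m/s².
Braking distance = v²/(2a) = 20.1000² / (2 × 3.798) = 404.010 / 7.596 = 53.187 m.

Braking distance ≈ 53 m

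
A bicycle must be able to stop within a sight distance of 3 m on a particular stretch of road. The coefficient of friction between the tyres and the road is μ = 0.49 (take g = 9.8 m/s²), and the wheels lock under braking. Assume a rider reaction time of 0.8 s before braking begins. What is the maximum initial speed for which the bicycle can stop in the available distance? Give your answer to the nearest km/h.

a = μg = 0.49 × 9.8 = 4.802 m/s².
Stopping distance: v·t_r + v²/(2a) = 3 with t_r = 0.8 s and a = 4.802 m/s².
So v² + 7.683 v − 28.81 = 0.
Positive root: v = −a·t_r + √((a·t_r)² + 2a·d) = −3.842 + √(14.761 + 28.81) = 2.7588 m/s.
2.7588 m/s × 3.6 = 9.932 km/h.

Maximum speed ≈ 10 km/h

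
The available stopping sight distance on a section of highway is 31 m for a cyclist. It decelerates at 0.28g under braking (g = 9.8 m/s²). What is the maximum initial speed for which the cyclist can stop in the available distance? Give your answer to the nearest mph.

Maximum speed ≈ 29 mph

a = 0.28 × 9.8 = 2.744 m/s².
v²/(2a) = d ⇒ v = √(2 × 2.744 × 31) = √170.13 = 13.0434 m/s.
13.0434 m/s ÷ 0.44704 = 29.177 mph.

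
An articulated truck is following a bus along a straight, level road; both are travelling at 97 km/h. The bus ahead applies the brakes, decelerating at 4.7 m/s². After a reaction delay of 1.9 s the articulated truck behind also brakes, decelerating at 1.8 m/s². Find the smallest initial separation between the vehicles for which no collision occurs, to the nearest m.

Minimum gap ≈ 176 m

97 km/h ÷ 3.6 = 26.9444 m/s.
Leader travels v²/(2a_L) = 726.001 / 9.400 = 77.234 m before stopping.
Follower covers v·t_r = 26.9444 × 1.9 = 51.194 m while reacting, then v²/(2a_F) = 726.001 / 3.600 = 201.667 m while braking, for a total of 51.194 + 201.667 = 252.861 m.
Since a_F ≤ a_L and the follower starts braking later, the follower is never slower than the leader, so the closest approach is when both have stopped.
Minimum gap = 252.861 − 77.234 = 175.627 m.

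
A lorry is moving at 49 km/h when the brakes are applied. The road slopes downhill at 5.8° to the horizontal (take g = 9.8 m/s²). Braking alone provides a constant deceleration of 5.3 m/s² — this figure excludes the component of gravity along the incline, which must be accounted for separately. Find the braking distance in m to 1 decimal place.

49 km/h ÷ 3.6 = 13.6111 m/s.
Gravity along the downhill slope reduces the braking deceleration: a_eff = 5.300 − 9.8·sin 5.8° = 5.300 − 0.990 = 4.310 m/s².
Braking distance = v²/(2a) = 13.6111² / (2 × 4.310) = 185.262 / 8.620 = 21.492 m.

Braking distance ≈ 21.5 m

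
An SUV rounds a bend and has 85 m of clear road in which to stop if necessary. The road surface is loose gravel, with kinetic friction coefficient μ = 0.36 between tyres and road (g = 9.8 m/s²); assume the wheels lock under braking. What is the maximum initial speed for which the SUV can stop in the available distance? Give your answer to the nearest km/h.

Maximum speed ≈ 88 km/h

a = μg = 0.36 × 9.8 = 3.528 m/s².
v²/(2a) = d ⇒ v = √(2 × 3.528 × 85) = √599.76 = 24.4900 m/s.
24.4900 m/s × 3.6 = 88.164 km/h.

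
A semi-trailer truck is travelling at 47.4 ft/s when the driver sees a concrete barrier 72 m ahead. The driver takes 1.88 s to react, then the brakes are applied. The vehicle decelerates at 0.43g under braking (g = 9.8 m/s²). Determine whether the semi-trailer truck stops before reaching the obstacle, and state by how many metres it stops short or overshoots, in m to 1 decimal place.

47.4 ft/s × 0.3048 = 14.4475 m/s.
a = 0.43 × 9.8 = 4.214 m/s².
Reaction distance = 14.4475 × 1.88 = 27.161 m.
Braking distance = v²/(2a) = 208.730 / 8.428 = 24.766 m.
Total stopping distance = 27.161 + 24.766 = 51.927 m, vs 72 m available — it stops with 72 − 51.927 = 20.073 m to spare.

Yes — it stops 20.1 m short of the obstacle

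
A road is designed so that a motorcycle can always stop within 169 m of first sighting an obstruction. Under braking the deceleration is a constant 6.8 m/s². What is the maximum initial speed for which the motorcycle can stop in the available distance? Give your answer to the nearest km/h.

Maximum speed ≈ 173 km/h

v²/(2a) = d ⇒ v = √(2 × 6.800 × 169) = √2298.40 = 47.9416 m/s.
47.9416 m/s × 3.6 = 172.590 km/h.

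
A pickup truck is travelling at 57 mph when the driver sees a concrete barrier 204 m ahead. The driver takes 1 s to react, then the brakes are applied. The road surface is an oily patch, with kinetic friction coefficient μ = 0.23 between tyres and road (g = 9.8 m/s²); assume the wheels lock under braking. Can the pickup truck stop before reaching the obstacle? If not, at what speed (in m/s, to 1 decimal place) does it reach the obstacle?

57 mph × 0.44704 = 25.4813 m/s.
a = μg = 0.23 × 9.8 = 2.254 m/s².
Reaction distance = 25.4813 × 1 = 25.481 m.
Braking distance = v²/(2a) = 649.297 / 4.508 = 144.032 m.
Total stopping distance = 25.481 + 144.032 = 169.513 m, vs 204 m available — it stops with 204 − 169.513 = 34.487 m to spare.

Yes — it stops about 34.5 m short of the obstacle, so it never reaches it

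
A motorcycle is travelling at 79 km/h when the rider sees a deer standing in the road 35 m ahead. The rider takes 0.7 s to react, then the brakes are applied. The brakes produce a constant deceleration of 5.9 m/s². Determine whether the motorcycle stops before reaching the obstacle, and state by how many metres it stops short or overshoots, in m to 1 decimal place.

79 km/h ÷ 3.6 = 21.9444 m/s.
Reaction distance = 21.9444 × 0.7 = 15.361 m.
Braking distance = v²/(2a) = 481.557 / 11.800 = 40.810 m.
Total stopping distance = 15.361 + 40.810 = 56.171 m, vs 35 m available — it cannot stop in time and overshoots by 56.171 − 35 = 21.171 m.

No — it overshoots by 21.2 m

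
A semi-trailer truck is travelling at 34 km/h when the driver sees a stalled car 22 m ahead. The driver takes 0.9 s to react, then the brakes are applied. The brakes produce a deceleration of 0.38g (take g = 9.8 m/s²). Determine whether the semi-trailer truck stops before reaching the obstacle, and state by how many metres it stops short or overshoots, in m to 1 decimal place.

34 km/h ÷ 3.6 = 9.4444 m/s.
a = 0.38 × 9.8 = 3.724 m/s².
Reaction distance = 9.4444 × 0.9 = 8.500 m.
Braking distance = v²/(2a) = 89.197 / 7.448 = 11.976 m.
Total stopping distance = 8.500 + 11.976 = 20.476 m, vs 22 m available — it stops with 22 − 20.476 = 1.524 m to spare.

Yes — it stops 1.5 m short of the obstacle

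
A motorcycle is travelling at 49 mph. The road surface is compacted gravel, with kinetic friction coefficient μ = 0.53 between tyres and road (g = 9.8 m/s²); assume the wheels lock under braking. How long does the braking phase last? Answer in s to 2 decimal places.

49 mph × 0.44704 = 21.9050 m/s.
a = μg = 0.53 × 9.8 = 5.194 m/s².
Braking time = v/a = 21.9050 / 5.194 = 4.217 s.

Braking time ≈ 4.22 s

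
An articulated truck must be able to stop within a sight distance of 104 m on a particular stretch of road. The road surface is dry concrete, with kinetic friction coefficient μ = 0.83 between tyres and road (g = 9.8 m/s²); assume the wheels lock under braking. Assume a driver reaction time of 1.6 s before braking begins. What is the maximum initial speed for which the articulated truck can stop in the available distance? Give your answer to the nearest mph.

Maximum speed ≈ 67 mph

a = μg = 0.83 × 9.8 = 8.134 m/s².
Stopping distance: v·t_r + v²/(2a) = 104 with t_r = 1.6 s and a = 8.134 m/s².
So v² + 26.029 v − 1691.87 = 0.
Positive root: v = −a·t_r + √((a·t_r)² + 2a·d) = −13.014 + √(169.364 + 1691.87) = 30.1280 m/s.
30.1280 m/s ÷ 0.44704 = 67.394 mph.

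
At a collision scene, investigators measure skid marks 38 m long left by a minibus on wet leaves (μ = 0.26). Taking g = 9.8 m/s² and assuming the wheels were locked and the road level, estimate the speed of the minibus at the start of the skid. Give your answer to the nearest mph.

Initial speed ≈ 31 mph

Deceleration a = μg = 0.26 × 9.8 = 2.548 m/s².
v = √(2a·d) = √(2 × 2.548 × 38) = √193.648 = 13.9157 m/s.
= 13.9157 ÷ 0.44704 = 31.129 mph.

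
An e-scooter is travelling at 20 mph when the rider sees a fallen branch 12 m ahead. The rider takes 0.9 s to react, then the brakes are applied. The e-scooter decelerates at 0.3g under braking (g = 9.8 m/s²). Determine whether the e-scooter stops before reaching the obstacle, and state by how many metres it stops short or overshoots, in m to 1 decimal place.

No — it overshoots by 9.6 m

20 mph × 0.44704 = 8.9408 m/s.
a = 0.3 × 9.8 = 2.940 m/s².
Reaction distance = 8.9408 × 0.9 = 8.047 m.
Braking distance = v²/(2a) = 79.938 / 5.880 = 13.595 m.
Total stopping distance = 8.047 + 13.595 = 21.642 m, vs 12 m available — it cannot stop in time and overshoots by 21.642 − 12 = 9.642 m.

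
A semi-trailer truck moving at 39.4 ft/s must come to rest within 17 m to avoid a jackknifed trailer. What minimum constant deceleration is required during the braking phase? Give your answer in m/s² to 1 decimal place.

Required deceleration ≈ 4.2 m/s²

39.4 ft/s × 0.3048 = 12.0091 m/s.
v² = 2a·d ⇒ a = v²/(2d) = 12.0091² / (2 × 17.000) = 144.218 / 34.000 = 4.2417 m/s².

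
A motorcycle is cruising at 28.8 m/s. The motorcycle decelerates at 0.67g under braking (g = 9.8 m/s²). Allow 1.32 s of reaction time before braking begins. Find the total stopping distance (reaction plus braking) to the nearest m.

a = 0.67 × 9.8 = 6.566 m/s².
Reaction distance = v·t_r = 28.8000 × 1.32 = 38.016 m.
Braking distance = v²/(2a) = 28.8000² / (2 × 6.566) = 829.440 / 13.132 = 63.162 m.
Total = 38.016 + 63.162 = 101.178 m.

Total stopping distance ≈ 101 m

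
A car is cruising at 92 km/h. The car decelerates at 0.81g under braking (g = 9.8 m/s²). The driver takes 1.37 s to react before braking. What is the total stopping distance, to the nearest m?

92 km/h ÷ 3.6 = 25.5556 m/s.
a = 0.81 × 9.8 = 7.938 m/s².
Reaction distance = v·t_r = 25.5556 × 1.37 = 35.011 m.
Braking distance = v²/(2a) = 25.5556² / (2 × 7.938) = 653.089 / 15.876 = 41.137 m.
Total = 35.011 + 41.137 = 76.148 m.

Total stopping distance ≈ 76 m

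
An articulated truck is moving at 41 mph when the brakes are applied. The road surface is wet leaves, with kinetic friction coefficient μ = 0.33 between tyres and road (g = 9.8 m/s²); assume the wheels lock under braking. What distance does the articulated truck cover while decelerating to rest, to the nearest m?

41 mph × 0.44704 = 18.3286 m/s.
a = μg = 0.33 × 9.8 = 3.234 m/s².
Braking distance = v²/(2a) = 18.3286² / (2 × 3.234) = 335.938 / 6.468 = 51.938 m.

Braking distance ≈ 52 m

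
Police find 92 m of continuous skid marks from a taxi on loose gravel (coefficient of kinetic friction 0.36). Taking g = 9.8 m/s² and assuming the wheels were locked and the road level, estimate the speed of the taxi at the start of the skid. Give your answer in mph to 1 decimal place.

Initial speed ≈ 57.0 mph

Deceleration a = μg = 0.36 × 9.8 = 3.528 m/s².
v = √(2a·d) = √(2 × 3.528 × 92) = √649.152 = 25.4785 m/s.
= 25.4785 ÷ 0.44704 = 56.994 mph.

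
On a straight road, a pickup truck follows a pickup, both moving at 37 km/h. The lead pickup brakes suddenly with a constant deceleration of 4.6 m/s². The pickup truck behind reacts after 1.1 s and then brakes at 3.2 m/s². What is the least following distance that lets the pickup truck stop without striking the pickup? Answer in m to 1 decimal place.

Minimum gap ≈ 16.3 m

37 km/h ÷ 3.6 = 10.2778 m/s.
Leader travels v²/(2a_L) = 105.633 / 9.200 = 11.482 m before stopping.
Follower covers v·t_r = 10.2778 × 1.1 = 11.306 m while reacting, then v²/(2a_F) = 105.633 / 6.400 = 16.505 m while braking, for a total of 11.306 + 16.505 = 27.811 m.
Since a_F ≤ a_L and the follower starts braking later, the follower is never slower than the leader, so the closest approach is when both have stopped.
Minimum gap = 27.811 − 11.482 = 16.329 m.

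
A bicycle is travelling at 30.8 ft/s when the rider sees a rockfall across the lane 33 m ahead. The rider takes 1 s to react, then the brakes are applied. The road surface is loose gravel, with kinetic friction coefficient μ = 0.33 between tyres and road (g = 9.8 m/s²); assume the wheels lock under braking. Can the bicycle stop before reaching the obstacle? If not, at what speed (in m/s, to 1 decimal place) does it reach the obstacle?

30.8 ft/s × 0.3048 = 9.3878 m/s.
a = μg = 0.33 × 9.8 = 3.234 m/s².
Reaction distance = 9.3878 × 1 = 9.388 m.
Braking distance = v²/(2a) = 88.131 / 6.468 = 13.626 m.
Total stopping distance = 9.388 + 13.626 = 23.014 m, vs 33 m available — it stops with 33 − 23.014 = 9.986 m to spare.

Yes — it stops about 10.0 m short of the obstacle, so it never reaches it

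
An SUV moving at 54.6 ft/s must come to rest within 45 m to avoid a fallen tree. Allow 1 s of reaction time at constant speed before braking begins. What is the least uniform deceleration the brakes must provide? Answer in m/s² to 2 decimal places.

Required deceleration ≈ 4.88 m/s²

54.6 ft/s × 0.3048 = 16.6421 m/s.
Distance covered during reaction = 16.6421 × 1 = 16.642 m.
Distance available for braking: 45 − 16.642 = 28.358 m.
v² = 2a·d ⇒ a = v²/(2d) = 16.6421² / (2 × 28.358) = 276.959 / 56.716 = 4.8833 m/s².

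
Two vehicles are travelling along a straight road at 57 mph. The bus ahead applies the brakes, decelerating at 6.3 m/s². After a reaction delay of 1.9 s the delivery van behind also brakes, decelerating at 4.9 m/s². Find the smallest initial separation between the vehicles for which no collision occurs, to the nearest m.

57 mph × 0.44704 = 25.4813 m/s.
Leader travels v²/(2a_L) = 649.297 / 12.600 = 51.532 m before stopping.
Follower covers v·t_r = 25.4813 × 1.9 = 48.414 m while reacting, then v²/(2a_F) = 649.297 / 9.800 = 66.255 m while braking, for a total of 48.414 + 66.255 = 114.669 m.
Since a_F ≤ a_L and the follower starts braking later, the follower is never slower than the leader, so the closest approach is when both have stopped.
Minimum gap = 114.669 − 51.532 = 63.137 m.

Minimum gap ≈ 63 m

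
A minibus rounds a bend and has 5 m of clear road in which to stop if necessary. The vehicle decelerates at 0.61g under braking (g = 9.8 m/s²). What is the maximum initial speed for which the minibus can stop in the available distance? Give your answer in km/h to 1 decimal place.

a = 0.61 × 9.8 = 5.978 m/s².
v²/(2a) = d ⇒ v = √(2 × 5.978 × 5) = √59.78 = 7.7318 m/s.
7.7318 m/s × 3.6 = 27.834 km/h.

Maximum speed ≈ 27.8 km/h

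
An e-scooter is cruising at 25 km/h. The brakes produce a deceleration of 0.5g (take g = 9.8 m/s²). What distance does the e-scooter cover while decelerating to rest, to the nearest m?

Braking distance ≈ 5 m

25 km/h ÷ 3.6 = 6.9444 m/s.
a = 0.5 × 9.8 = 4.900 m/s².
Braking distance = v²/(2a) = 6.9444² / (2 × 4.900) = 48.225 / 9.800 = 4.921 m.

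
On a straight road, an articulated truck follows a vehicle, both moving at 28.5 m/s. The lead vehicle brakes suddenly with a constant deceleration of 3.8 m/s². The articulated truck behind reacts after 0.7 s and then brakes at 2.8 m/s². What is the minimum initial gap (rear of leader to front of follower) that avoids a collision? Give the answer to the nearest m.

Leader travels v²/(2a_L) = 812.250 / 7.600 = 106.875 m before stopping.
Follower covers v·t_r = 28.5000 × 0.7 = 19.950 m while reacting, then v²/(2a_F) = 812.250 / 5.600 = 145.045 m while braking, for a total of 19.950 + 145.045 = 164.995 m.
Since a_F ≤ a_L and the follower starts braking later, the follower is never slower than the leader, so the closest approach is when both have stopped.
Minimum gap = 164.995 − 106.875 = 58.120 m.

Minimum gap ≈ 58 m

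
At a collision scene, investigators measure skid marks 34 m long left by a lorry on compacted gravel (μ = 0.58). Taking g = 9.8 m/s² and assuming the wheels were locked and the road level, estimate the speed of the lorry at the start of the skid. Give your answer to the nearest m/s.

Deceleration a = μg = 0.58 × 9.8 = 5.684 m/s².
v = √(2a·d) = √(2 × 5.684 × 34) = √386.512 = 19.6599 m/s.

Initial speed ≈ 20 m/s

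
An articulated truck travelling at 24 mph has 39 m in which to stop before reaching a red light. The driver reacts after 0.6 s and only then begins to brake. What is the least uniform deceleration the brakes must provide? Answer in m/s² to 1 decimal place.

24 mph × 0.44704 = 10.7290 m/s.
Distance covered during reaction = 10.7290 × 0.6 = 6.437 m.
Distance available for braking: 39 − 6.437 = 32.563 m.
v² = 2a·d ⇒ a = v²/(2d) = 10.7290² / (2 × 32.563) = 115.111 / 65.126 = 1.7675 m/s².

Required deceleration ≈ 1.8 m/s²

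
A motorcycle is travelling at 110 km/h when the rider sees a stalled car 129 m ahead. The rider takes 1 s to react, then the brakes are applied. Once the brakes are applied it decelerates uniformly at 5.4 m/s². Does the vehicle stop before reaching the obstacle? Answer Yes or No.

Yes

110 km/h ÷ 3.6 = 30.5556 m/s.
Reaction distance = 30.5556 × 1 = 30.556 m.
Braking distance = v²/(2a) = 933.645 / 10.800 = 86.449 m.
Total stopping distance = 30.556 + 86.449 = 117.005 m, vs 129 m available — it stops with 129 − 117.005 = 11.995 m to spare.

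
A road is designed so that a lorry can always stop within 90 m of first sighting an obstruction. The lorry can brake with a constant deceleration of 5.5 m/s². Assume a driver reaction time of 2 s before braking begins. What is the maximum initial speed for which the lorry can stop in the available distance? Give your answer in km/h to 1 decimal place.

Maximum speed ≈ 80.4 km/h

Stopping distance: v·t_r + v²/(2a) = 90 with t_r = 2 s and a = 5.500 m/s².
So v² + 22.000 v − 990.00 = 0.
Positive root: v = −a·t_r + √((a·t_r)² + 2a·d) = −11.000 + √(121.000 + 990.00) = 22.3317 m/s.
22.3317 m/s × 3.6 = 80.394 km/h.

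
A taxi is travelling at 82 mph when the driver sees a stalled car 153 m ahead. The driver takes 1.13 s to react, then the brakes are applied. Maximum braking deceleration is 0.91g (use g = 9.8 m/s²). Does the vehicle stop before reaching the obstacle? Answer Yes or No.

82 mph × 0.44704 = 36.6573 m/s.
a = 0.91 × 9.8 = 8.918 m/s².
Reaction distance = 36.6573 × 1.13 = 41.423 m.
Braking distance = v²/(2a) = 1343.758 / 17.836 = 75.340 m.
Total stopping distance = 41.423 + 75.340 = 116.763 m, vs 153 m available — it stops with 153 − 116.763 = 36.237 m to spare.

Yes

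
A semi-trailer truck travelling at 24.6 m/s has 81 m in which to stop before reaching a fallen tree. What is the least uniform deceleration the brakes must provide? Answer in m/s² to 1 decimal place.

Required deceleration ≈ 3.7 m/s²

v² = 2a·d ⇒ a = v²/(2d) = 24.6000² / (2 × 81.000) = 605.160 / 162.000 = 3.7356 m/s².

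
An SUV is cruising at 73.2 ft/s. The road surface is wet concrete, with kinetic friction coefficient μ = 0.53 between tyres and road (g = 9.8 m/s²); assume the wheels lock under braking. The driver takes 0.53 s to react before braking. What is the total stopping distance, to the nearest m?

73.2 ft/s × 0.3048 = 22.3114 m/s.
a = μg = 0.53 × 9.8 = 5.194 m/s².
Reaction distance = v·t_r = 22.3114 × 0.53 = 11.825 m.
Braking distance = v²/(2a) = 22.3114² / (2 × 5.194) = 497.799 / 10.388 = 47.921 m.
Total = 11.825 + 47.921 = 59.746 m.

Total stopping distance ≈ 60 m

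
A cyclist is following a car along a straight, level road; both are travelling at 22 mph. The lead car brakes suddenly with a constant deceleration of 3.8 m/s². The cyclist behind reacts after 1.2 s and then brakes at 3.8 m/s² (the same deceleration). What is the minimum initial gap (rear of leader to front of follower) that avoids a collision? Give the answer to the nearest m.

Minimum gap ≈ 12 m

22 mph × 0.44704 = 9.8349 m/s.
Leader travels v²/(2a_L) = 96.725 / 7.600 = 12.727 m before stopping.
Follower covers v·t_r = 9.8349 × 1.2 = 11.802 m while reacting, then v²/(2a_F) = 96.725 / 7.600 = 12.727 m while braking, for a total of 11.802 + 12.727 = 24.529 m.
Since a_F ≤ a_L and the follower starts braking later, the follower is never slower than the leader, so the closest approach is when both have stopped.
Minimum gap = 24.529 − 12.727 = 11.802 m.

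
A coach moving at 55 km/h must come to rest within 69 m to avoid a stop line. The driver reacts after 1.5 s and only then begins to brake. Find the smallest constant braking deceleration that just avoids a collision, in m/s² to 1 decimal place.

55 km/h ÷ 3.6 = 15.2778 m/s.
Distance covered during reaction = 15.2778 × 1.5 = 22.917 m.
Distance available for braking: 69 − 22.917 = 46.083 m.
v² = 2a·d ⇒ a = v²/(2d) = 15.2778² / (2 × 46.083) = 233.411 / 92.166 = 2.5325 m/s².

Required deceleration ≈ 2.5 m/s²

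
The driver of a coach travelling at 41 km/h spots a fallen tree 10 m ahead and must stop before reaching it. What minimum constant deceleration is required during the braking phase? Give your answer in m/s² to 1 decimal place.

Required deceleration ≈ 6.5 m/s²

41 km/h ÷ 3.6 = 11.3889 m/s.
v² = 2a·d ⇒ a = v²/(2d) = 11.3889² / (2 × 10.000) = 129.707 / 20.000 = 6.4853 m/s².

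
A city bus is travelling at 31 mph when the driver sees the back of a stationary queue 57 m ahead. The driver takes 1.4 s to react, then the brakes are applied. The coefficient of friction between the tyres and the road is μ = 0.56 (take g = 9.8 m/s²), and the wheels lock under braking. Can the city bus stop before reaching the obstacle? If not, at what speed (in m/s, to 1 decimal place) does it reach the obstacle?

31 mph × 0.44704 = 13.8582 m/s.
a = μg = 0.56 × 9.8 = 5.488 m/s².
Reaction distance = 13.8582 × 1.4 = 19.401 m.
Braking distance = v²/(2a) = 192.050 / 10.976 = 17.497 m.
Total stopping distance = 19.401 + 17.497 = 36.898 m, vs 57 m available — it stops with 57 − 36.898 = 20.102 m to spare.

Yes — it stops about 20.1 m short of the obstacle, so it never reaches it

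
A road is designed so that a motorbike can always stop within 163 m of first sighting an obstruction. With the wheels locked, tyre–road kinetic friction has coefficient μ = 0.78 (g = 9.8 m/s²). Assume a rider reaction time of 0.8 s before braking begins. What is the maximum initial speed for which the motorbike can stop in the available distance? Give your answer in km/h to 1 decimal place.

Maximum speed ≈ 159.0 km/h

a = μg = 0.78 × 9.8 = 7.644 m/s².
Stopping distance: v·t_r + v²/(2a) = 163 with t_r = 0.8 s and a = 7.644 m/s².
So v² + 12.230 v − 2491.94 = 0.
Positive root: v = −a·t_r + √((a·t_r)² + 2a·d) = −6.115 + √(37.393 + 2491.94) = 44.1775 m/s.
44.1775 m/s × 3.6 = 159.039 km/h.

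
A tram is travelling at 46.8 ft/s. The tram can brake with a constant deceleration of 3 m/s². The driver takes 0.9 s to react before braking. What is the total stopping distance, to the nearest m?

46.8 ft/s × 0.3048 = 14.2646 m/s.
Reaction distance = v·t_r = 14.2646 × 0.9 = 12.838 m.
Braking distance = v²/(2a) = 14.2646² / (2 × 3.000) = 203.479 / 6.000 = 33.913 m.
Total = 12.838 + 33.913 = 46.751 m.

Total stopping distance ≈ 47 m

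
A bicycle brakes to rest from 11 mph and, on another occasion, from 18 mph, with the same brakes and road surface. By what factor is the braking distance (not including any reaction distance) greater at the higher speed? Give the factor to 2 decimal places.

Braking distance d = v²/(2a), so with a fixed, d ∝ v².
Factor = (18/11)² = 1.6364² = 2.6778.

Factor ≈ 2.68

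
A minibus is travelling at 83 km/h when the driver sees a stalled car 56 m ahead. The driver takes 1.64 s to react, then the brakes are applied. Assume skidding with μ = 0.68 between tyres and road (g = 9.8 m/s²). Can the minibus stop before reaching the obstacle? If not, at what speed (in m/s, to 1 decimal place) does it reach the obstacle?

83 km/h ÷ 3.6 = 23.0556 m/s.
a = μg = 0.68 × 9.8 = 6.664 m/s².
Reaction distance = 23.0556 × 1.64 = 37.811 m.
Braking distance needed to stop: v²/(2a) = 531.561 / 13.328 = 39.883 m, so total needed = 37.811 + 39.883 = 77.694 m > 56 m — it cannot stop.
Distance remaining when braking begins: 56 − 37.811 = 18.189 m.
v² = v₀² − 2a·d = 531.561 − 2 × 6.664 × 18.189 = 289.138 m²/s².
v = √289.138 = 17.004 m/s.

No — it strikes the obstacle at 17.0 m/s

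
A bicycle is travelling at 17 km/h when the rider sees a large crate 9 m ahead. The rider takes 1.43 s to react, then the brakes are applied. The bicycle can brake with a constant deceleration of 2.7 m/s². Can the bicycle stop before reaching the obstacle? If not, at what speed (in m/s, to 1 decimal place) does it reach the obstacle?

17 km/h ÷ 3.6 = 4.7222 m/s.
Reaction distance = 4.7222 × 1.43 = 6.753 m.
Braking distance needed to stop: v²/(2a) = 22.299 / 5.400 = 4.129 m, so total needed = 6.753 + 4.129 = 10.882 m > 9 m — it cannot stop.
Distance remaining when braking begins: 9 − 6.753 = 2.247 m.
v² = v₀² − 2a·d = 22.299 − 2 × 2.700 × 2.247 = 10.165 m²/s².
v = √10.165 = 3.188 m/s.

No — it strikes the obstacle at 3.2 m/s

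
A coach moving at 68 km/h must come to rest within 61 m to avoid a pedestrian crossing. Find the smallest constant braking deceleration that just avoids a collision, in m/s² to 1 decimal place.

68 km/h ÷ 3.6 = 18.8889 m/s.
v² = 2a·d ⇒ a = v²/(2d) = 18.8889² / (2 × 61.000) = 356.791 / 122.000 = 2.9245 m/s².

Required deceleration ≈ 2.9 m/s²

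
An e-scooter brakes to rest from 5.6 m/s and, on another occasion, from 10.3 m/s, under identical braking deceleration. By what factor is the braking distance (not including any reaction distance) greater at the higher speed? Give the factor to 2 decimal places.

Braking distance d = v²/(2a), so with a fixed, d ∝ v².
Factor = (10.3/5.6)² = 1.8393² = 3.3830.

Factor ≈ 3.38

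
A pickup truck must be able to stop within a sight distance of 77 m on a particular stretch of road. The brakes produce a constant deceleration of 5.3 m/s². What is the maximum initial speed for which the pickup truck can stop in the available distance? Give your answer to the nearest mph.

v²/(2a) = d ⇒ v = √(2 × 5.300 × 77) = √816.20 = 28.5692 m/s.
28.5692 m/s ÷ 0.44704 = 63.907 mph.

Maximum speed ≈ 64 mph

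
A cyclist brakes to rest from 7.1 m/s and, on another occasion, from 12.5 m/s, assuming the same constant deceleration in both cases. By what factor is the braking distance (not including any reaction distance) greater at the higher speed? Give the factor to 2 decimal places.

Factor ≈ 3.10

Braking distance d = v²/(2a), so with a fixed, d ∝ v².
Factor = (12.5/7.1)² = 1.7606² = 3.0997.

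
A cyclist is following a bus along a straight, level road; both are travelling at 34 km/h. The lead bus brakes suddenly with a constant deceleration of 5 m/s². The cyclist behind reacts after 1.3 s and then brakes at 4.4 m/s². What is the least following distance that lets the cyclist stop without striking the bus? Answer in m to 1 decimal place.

34 km/h ÷ 3.6 = 9.4444 m/s.
Leader travels v²/(2a_L) = 89.197 / 10.000 = 8.920 m before stopping.
Follower covers v·t_r = 9.4444 × 1.3 = 12.278 m while reacting, then v²/(2a_F) = 89.197 / 8.800 = 10.136 m while braking, for a total of 12.278 + 10.136 = 22.414 m.
Since a_F ≤ a_L and the follower starts braking later, the follower is never slower than the leader, so the closest approach is when both have stopped.
Minimum gap = 22.414 − 8.920 = 13.494 m.

Minimum gap ≈ 13.5 m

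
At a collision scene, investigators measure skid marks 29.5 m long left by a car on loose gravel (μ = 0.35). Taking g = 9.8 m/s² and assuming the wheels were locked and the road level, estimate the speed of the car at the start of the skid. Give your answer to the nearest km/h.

Deceleration a = μg = 0.35 × 9.8 = 3.430 m/s².
v = √(2a·d) = √(2 × 3.430 × 29.5) = √202.370 = 14.2257 m/s.
= 14.2257 × 3.6 = 51.213 km/h.

Initial speed ≈ 51 km/h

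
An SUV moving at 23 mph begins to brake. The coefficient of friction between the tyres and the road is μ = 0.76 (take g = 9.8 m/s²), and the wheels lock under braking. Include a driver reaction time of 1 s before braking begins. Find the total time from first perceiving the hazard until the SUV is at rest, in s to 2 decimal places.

Total time ≈ 2.38 s

23 mph × 0.44704 = 10.2819 m/s.
a = μg = 0.76 × 9.8 = 7.448 m/s².
Braking time = v/a = 10.2819 / 7.448 = 1.380 s.
Total = 1 + 1.380 = 2.380 s.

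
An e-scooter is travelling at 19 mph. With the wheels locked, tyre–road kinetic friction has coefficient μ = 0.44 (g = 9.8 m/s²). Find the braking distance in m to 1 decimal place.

Braking distance ≈ 8.4 m

19 mph × 0.44704 = 8.4938 m/s.
a = μg = 0.44 × 9.8 = 4.312 m/s².
Braking distance = v²/(2a) = 8.4938² / (2 × 4.312) = 72.145 / 8.624 = 8.366 m.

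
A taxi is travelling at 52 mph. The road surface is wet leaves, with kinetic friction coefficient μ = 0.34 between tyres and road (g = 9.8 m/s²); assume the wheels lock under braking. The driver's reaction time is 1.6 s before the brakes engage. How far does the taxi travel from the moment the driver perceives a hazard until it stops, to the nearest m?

52 mph × 0.44704 = 23.2461 m/s.
a = μg = 0.34 × 9.8 = 3.332 m/s².
Reaction distance = v·t_r = 23.2461 × 1.6 = 37.194 m.
Braking distance = v²/(2a) = 23.2461² / (2 × 3.332) = 540.381 / 6.664 = 81.090 m.
Total = 37.194 + 81.090 = 118.284 m.

Total stopping distance ≈ 118 m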